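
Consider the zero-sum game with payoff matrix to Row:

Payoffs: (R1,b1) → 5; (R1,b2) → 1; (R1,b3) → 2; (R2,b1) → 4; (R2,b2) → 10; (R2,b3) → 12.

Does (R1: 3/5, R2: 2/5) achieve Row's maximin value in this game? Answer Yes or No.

Against b1 this mix gives (3/5)·5 + (2/5)·4 = 23/5.
Against b2 this mix gives (3/5)·1 + (2/5)·10 = 23/5.
Against b3 this mix gives (3/5)·2 + (2/5)·12 = 6.
All of Column's active replies (b1, b2) yield 23/5, and no column does worse for Row. The mix makes Column indifferent and guarantees 23/5, so it is optimal.

Yes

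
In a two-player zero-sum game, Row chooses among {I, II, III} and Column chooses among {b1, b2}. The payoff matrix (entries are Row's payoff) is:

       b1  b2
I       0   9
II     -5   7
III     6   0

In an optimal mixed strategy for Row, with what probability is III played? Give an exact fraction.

Row minima: I → 0, II → -5, III → 0; maximin = 0.
Column maxima: b1 → 6, b2 → 9; minimax = 6.
0 ≠ 6, so there is no saddle point; optimal play is mixed.
II is strictly dominated by I, so Row never plays it.
On the remaining 2×2 (I, III vs b1, b2):
Let Row play I with probability p. Expected payoff against b1: 0p + 6(1−p) = −6p + 6; against b2: 9p + 0(1−p) = 9p.
Setting these equal: −6p + 6 = 9p ⇒ −15p = -6 ⇒ p = 2/5, and the value is (-6)·(2/5) + 6 = 18/5.
For Column: with q = P(b1), equating I's and III's payoffs gives −9q + 9 = 6q ⇒ q = 3/5.

3/5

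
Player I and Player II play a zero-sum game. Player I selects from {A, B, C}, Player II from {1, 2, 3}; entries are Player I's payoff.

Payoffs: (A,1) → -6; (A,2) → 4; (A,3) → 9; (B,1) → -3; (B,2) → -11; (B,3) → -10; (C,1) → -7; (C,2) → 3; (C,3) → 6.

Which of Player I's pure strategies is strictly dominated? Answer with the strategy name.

C

A gives a strictly higher payoff than C against every column: -6 > -7, 4 > 3, 9 > 6.
So C is strictly dominated and Player I never plays it.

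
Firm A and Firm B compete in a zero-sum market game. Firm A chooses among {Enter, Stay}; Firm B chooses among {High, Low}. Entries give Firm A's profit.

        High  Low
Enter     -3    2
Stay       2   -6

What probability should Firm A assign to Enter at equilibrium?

8/13

Row minima: Enter → -3, Stay → -6; maximin = -3.
Column maxima: High → 2, Low → 2; minimax = 2.
-3 ≠ 2, so there is no saddle point; optimal play is mixed.
Let Firm A play Enter with probability p. Expected payoff against High: (-3)p + 2(1−p) = −5p + 2; against Low: 2p + (-6)(1−p) = 8p − 6.
Setting these equal: −5p + 2 = 8p − 6 ⇒ −13p = -8 ⇒ p = 8/13, and the value is (-5)·(8/13) + 2 = -14/13.
For Firm B: with q = P(High), equating Enter's and Stay's payoffs gives −5q + 2 = 8q − 6 ⇒ q = 8/13.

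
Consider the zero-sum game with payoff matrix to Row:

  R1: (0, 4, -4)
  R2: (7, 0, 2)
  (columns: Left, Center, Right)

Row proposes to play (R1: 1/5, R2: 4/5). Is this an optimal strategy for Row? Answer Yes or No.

Yes

Against Left this mix gives (1/5)·0 + (4/5)·7 = 28/5.
Against Center this mix gives (1/5)·4 + (4/5)·0 = 4/5.
Against Right this mix gives (1/5)·(-4) + (4/5)·2 = 4/5.
All of Column's active replies (Center, Right) yield 4/5, and no column does worse for Row. The mix makes Column indifferent and guarantees 4/5, so it is optimal.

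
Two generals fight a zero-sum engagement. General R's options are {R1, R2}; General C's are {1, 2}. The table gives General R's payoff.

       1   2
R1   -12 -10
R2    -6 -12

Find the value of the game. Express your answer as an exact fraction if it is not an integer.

Row minima: R1 → -12, R2 → -12; maximin = -12.
Column maxima: 1 → -6, 2 → -10; minimax = -10.
-12 ≠ -10, so there is no saddle point; optimal play is mixed.
Let General R play R1 with probability p. Expected payoff against 1: (-12)p + (-6)(1−p) = −6p − 6; against 2: (-10)p + (-12)(1−p) = 2p − 12.
Setting these equal: −6p − 6 = 2p − 12 ⇒ −8p = -6 ⇒ p = 3/4, and the value is (-6)·(3/4) − 6 = -21/2.
For General C: with q = P(1), equating R1's and R2's payoffs gives −2q − 10 = 6q − 12 ⇒ q = 1/4.

-21/2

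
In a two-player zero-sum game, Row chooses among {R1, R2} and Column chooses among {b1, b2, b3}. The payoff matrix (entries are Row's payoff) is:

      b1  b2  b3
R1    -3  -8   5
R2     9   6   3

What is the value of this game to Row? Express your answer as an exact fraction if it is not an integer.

27/8

Row minima: R1 → -8, R2 → 3; maximin = 3.
Column maxima: b1 → 9, b2 → 6, b3 → 5; minimax = 5.
3 ≠ 5, so there is no saddle point; optimal play is mixed.
b1 is strictly dominated by b2 (it gives Row strictly more in every row), so Column never plays it.
On the remaining 2×2 (R1, R2 vs b2, b3):
Let Row play R1 with probability p. Expected payoff against b2: (-8)p + 6(1−p) = −14p + 6; against b3: 5p + 3(1−p) = 2p + 3.
Setting these equal: −14p + 6 = 2p + 3 ⇒ −16p = -3 ⇒ p = 3/16, and the value is (-14)·(3/16) + 6 = 27/8.
For Column: with q = P(b2), equating R1's and R2's payoffs gives −13q + 5 = 3q + 3 ⇒ q = 1/8.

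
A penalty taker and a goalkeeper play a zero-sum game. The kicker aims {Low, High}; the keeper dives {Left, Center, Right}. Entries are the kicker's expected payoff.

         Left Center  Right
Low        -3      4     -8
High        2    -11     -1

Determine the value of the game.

-46/11

Row minima: Low → -8, High → -11; maximin = -8.
Column maxima: Left → 2, Center → 4, Right → -1; minimax = -1.
-8 ≠ -1, so there is no saddle point; optimal play is mixed.
Left is strictly dominated by Right (it gives the kicker strictly more in every row), so the keeper never plays it.
On the remaining 2×2 (Low, High vs Center, Right):
Let the kicker play Low with probability p. Expected payoff against Center: 4p + (-11)(1−p) = 15p − 11; against Right: (-8)p + (-1)(1−p) = −7p − 1.
Setting these equal: 15p − 11 = −7p − 1 ⇒ 22p = 10 ⇒ p = 5/11, and the value is (15)·(5/11) − 11 = -46/11.
For the keeper: with q = P(Center), equating Low's and High's payoffs gives 12q − 8 = −10q − 1 ⇒ q = 7/22.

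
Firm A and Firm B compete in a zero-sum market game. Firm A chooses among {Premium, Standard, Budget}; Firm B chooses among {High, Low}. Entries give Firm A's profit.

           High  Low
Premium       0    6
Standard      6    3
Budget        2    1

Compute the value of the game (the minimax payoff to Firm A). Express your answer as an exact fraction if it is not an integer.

Row minima: Premium → 0, Standard → 3, Budget → 1; maximin = 3.
Column maxima: High → 6, Low → 6; minimax = 6.
3 ≠ 6, so there is no saddle point; optimal play is mixed.
Budget is strictly dominated by Standard, so Firm A never plays it.
On the remaining 2×2 (Premium, Standard vs High, Low):
Let Firm A play Premium with probability p. Expected payoff against High: 0p + 6(1−p) = −6p + 6; against Low: 6p + 3(1−p) = 3p + 3.
Setting these equal: −6p + 6 = 3p + 3 ⇒ −9p = -3 ⇒ p = 1/3, and the value is (-6)·(1/3) + 6 = 4.
For Firm B: with q = P(High), equating Premium's and Standard's payoffs gives −6q + 6 = 3q + 3 ⇒ q = 1/3.

4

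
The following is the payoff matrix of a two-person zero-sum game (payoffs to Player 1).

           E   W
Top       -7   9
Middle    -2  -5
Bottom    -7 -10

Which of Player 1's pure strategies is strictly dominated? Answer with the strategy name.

Bottom

Middle gives a strictly higher payoff than Bottom against every column: -2 > -7, -5 > -10.
So Bottom is strictly dominated and Player 1 never plays it.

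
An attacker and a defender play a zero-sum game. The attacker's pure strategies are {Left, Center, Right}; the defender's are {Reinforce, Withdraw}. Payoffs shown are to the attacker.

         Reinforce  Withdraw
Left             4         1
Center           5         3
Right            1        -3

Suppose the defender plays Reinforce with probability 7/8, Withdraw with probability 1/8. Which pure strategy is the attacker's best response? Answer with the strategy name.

Expected payoff of Left: (7/8)·4 + (1/8)·1 = 29/8.
Expected payoff of Center: (7/8)·5 + (1/8)·3 = 19/4.
Expected payoff of Right: (7/8)·1 + (1/8)·(-3) = 1/2.
The largest is 19/4, so the attacker's best response is Center.

Center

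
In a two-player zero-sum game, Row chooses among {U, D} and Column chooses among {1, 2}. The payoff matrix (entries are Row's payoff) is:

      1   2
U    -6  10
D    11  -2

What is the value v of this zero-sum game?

98/29

Row minima: U → -6, D → -2; maximin = -2.
Column maxima: 1 → 11, 2 → 10; minimax = 10.
-2 ≠ 10, so there is no saddle point; optimal play is mixed.
Let Row play U with probability p. Expected payoff against 1: (-6)p + 11(1−p) = −17p + 11; against 2: 10p + (-2)(1−p) = 12p − 2.
Setting these equal: −17p + 11 = 12p − 2 ⇒ −29p = -13 ⇒ p = 13/29, and the value is (-17)·(13/29) + 11 = 98/29.
For Column: with q = P(1), equating U's and D's payoffs gives −16q + 10 = 13q − 2 ⇒ q = 12/29.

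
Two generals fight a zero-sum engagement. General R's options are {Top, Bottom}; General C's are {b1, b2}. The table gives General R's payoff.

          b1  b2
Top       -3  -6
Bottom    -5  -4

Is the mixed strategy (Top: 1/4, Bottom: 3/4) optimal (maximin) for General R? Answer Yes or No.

Against b1 this mix gives (1/4)·(-3) + (3/4)·(-5) = -9/2.
Against b2 this mix gives (1/4)·(-6) + (3/4)·(-4) = -9/2.
All of General C's active replies (b1, b2) yield -9/2, and no column does worse for General R. The mix makes General C indifferent and guarantees -9/2, so it is optimal.

Yes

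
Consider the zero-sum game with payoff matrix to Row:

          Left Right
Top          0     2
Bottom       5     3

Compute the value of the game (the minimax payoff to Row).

Row minima: Top → 0, Bottom → 3; maximin = 3.
Column maxima: Left → 5, Right → 3; minimax = 3.
Since maximin = minimax = 3, there is a saddle point and the value is 3.

3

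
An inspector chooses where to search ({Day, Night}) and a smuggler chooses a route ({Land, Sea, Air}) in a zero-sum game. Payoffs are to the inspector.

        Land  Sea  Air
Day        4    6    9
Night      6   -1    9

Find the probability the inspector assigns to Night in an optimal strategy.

2/9

Row minima: Day → 4, Night → -1; maximin = 4.
Column maxima: Land → 6, Sea → 6, Air → 9; minimax = 6.
4 ≠ 6, so there is no saddle point; optimal play is mixed.
Air is strictly dominated by Land (it gives the inspector strictly more in every row), so the smuggler never plays it.
On the remaining 2×2 (Day, Night vs Land, Sea):
Let the inspector play Day with probability p. Expected payoff against Land: 4p + 6(1−p) = −2p + 6; against Sea: 6p + (-1)(1−p) = 7p − 1.
Setting these equal: −2p + 6 = 7p − 1 ⇒ −9p = -7 ⇒ p = 7/9, and the value is (-2)·(7/9) + 6 = 40/9.
For the smuggler: with q = P(Land), equating Day's and Night's payoffs gives −2q + 6 = 7q − 1 ⇒ q = 7/9.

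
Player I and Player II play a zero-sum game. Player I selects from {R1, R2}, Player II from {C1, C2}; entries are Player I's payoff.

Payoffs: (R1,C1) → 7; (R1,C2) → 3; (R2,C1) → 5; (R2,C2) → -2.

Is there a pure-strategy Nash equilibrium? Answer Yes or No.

Yes

Row minima: R1 → 3, R2 → -2; maximin = 3.
Column maxima: C1 → 7, C2 → 3; minimax = 3.
maximin = minimax = 3, so a saddle point exists.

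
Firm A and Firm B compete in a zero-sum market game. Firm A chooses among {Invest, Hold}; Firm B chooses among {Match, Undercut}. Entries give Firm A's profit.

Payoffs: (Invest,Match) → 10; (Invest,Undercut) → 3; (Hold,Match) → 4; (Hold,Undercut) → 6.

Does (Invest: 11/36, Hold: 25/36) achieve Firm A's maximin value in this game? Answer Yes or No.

Against Match this mix gives (11/36)·10 + (25/36)·4 = 35/6.
Against Undercut this mix gives (11/36)·3 + (25/36)·6 = 61/12.
Firm B will play Undercut, holding Firm A to 61/12. Shifting weight toward the row that does better against Undercut would raise this floor (the equalizing mix achieves 16/3 against both Undercut and Match), so the proposed strategy is not optimal.

No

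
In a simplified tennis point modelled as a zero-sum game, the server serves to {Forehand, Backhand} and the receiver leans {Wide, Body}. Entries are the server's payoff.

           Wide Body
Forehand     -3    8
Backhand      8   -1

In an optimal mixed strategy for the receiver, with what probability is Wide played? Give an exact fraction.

Row minima: Forehand → -3, Backhand → -1; maximin = -1.
Column maxima: Wide → 8, Body → 8; minimax = 8.
-1 ≠ 8, so there is no saddle point; optimal play is mixed.
Let the server play Forehand with probability p. Expected payoff against Wide: (-3)p + 8(1−p) = −11p + 8; against Body: 8p + (-1)(1−p) = 9p − 1.
Setting these equal: −11p + 8 = 9p − 1 ⇒ −20p = -9 ⇒ p = 9/20, and the value is (-11)·(9/20) + 8 = 61/20.
For the receiver: with q = P(Wide), equating Forehand's and Backhand's payoffs gives −11q + 8 = 9q − 1 ⇒ q = 9/20.

9/20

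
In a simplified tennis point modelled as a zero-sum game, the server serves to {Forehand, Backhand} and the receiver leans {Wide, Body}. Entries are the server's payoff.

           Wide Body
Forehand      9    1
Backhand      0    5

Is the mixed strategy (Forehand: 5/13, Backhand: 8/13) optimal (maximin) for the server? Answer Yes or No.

Against Wide this mix gives (5/13)·9 + (8/13)·0 = 45/13.
Against Body this mix gives (5/13)·1 + (8/13)·5 = 45/13.
All of the receiver's active replies (Wide, Body) yield 45/13, and no column does worse for the server. The mix makes the receiver indifferent and guarantees 45/13, so it is optimal.

Yes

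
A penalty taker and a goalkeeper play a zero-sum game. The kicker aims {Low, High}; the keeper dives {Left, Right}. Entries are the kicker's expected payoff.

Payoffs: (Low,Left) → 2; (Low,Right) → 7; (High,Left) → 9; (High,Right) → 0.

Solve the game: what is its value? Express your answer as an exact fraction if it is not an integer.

9/2

Row minima: Low → 2, High → 0; maximin = 2.
Column maxima: Left → 9, Right → 7; minimax = 7.
2 ≠ 7, so there is no saddle point; optimal play is mixed.
Let the kicker play Low with probability p. Expected payoff against Left: 2p + 9(1−p) = −7p + 9; against Right: 7p + 0(1−p) = 7p.
Setting these equal: −7p + 9 = 7p ⇒ −14p = -9 ⇒ p = 9/14, and the value is (-7)·(9/14) + 9 = 9/2.
For the keeper: with q = P(Left), equating Low's and High's payoffs gives −5q + 7 = 9q ⇒ q = 1/2.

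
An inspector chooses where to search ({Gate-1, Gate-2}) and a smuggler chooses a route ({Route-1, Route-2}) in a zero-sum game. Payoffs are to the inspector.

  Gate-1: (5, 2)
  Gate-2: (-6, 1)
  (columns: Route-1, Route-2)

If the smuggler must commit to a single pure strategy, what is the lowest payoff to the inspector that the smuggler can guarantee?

2

Column maxima: Route-1 → 5, Route-2 → 2.
The smallest of these is 2.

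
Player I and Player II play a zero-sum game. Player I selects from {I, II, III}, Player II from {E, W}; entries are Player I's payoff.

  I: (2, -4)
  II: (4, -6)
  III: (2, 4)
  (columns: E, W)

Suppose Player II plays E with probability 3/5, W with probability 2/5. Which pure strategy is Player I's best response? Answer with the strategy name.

III

Expected payoff of I: (3/5)·2 + (2/5)·(-4) = -2/5.
Expected payoff of II: (3/5)·4 + (2/5)·(-6) = 0.
Expected payoff of III: (3/5)·2 + (2/5)·4 = 14/5.
The largest is 14/5, so Player I's best response is III.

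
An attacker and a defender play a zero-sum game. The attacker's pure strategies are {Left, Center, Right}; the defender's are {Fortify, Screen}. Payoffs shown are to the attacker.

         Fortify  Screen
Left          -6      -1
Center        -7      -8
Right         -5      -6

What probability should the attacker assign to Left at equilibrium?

Row minima: Left → -6, Center → -8, Right → -6; maximin = -6.
Column maxima: Fortify → -5, Screen → -1; minimax = -5.
-6 ≠ -5, so there is no saddle point; optimal play is mixed.
Center is strictly dominated by Left, so the attacker never plays it.
On the remaining 2×2 (Left, Right vs Fortify, Screen):
Let the attacker play Left with probability p. Expected payoff against Fortify: (-6)p + (-5)(1−p) = −p − 5; against Screen: (-1)p + (-6)(1−p) = 5p − 6.
Setting these equal: −p − 5 = 5p − 6 ⇒ −6p = -1 ⇒ p = 1/6, and the value is (-1)·(1/6) − 5 = -31/6.
For the defender: with q = P(Fortify), equating Left's and Right's payoffs gives −5q − 1 = q − 6 ⇒ q = 5/6.

1/6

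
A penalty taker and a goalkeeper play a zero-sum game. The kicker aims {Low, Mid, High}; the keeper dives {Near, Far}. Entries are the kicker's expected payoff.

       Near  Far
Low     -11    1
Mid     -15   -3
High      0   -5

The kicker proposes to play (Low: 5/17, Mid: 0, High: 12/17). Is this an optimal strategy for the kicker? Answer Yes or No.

Yes

Against Near this mix gives (5/17)·(-11) + (12/17)·0 = -55/17.
Against Far this mix gives (5/17)·1 + (12/17)·(-5) = -55/17.
All of the keeper's active replies (Near, Far) yield -55/17, and no column does worse for the kicker. The mix makes the keeper indifferent and guarantees -55/17, so it is optimal.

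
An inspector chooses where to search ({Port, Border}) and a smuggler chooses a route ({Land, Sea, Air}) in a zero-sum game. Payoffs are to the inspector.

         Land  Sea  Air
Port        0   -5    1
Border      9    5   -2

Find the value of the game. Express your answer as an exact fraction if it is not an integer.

Row minima: Port → -5, Border → -2; maximin = -2.
Column maxima: Land → 9, Sea → 5, Air → 1; minimax = 1.
-2 ≠ 1, so there is no saddle point; optimal play is mixed.
Land is strictly dominated by Sea (it gives the inspector strictly more in every row), so the smuggler never plays it.
On the remaining 2×2 (Port, Border vs Sea, Air):
Let the inspector play Port with probability p. Expected payoff against Sea: (-5)p + 5(1−p) = −10p + 5; against Air: 1p + (-2)(1−p) = 3p − 2.
Setting these equal: −10p + 5 = 3p − 2 ⇒ −13p = -7 ⇒ p = 7/13, and the value is (-10)·(7/13) + 5 = -5/13.
For the smuggler: with q = P(Sea), equating Port's and Border's payoffs gives −6q + 1 = 7q − 2 ⇒ q = 3/13.

-5/13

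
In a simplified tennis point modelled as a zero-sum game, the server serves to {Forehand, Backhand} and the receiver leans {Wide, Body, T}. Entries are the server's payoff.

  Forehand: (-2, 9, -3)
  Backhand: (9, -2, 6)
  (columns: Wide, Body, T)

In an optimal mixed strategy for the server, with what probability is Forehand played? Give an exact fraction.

2/5

Row minima: Forehand → -3, Backhand → -2; maximin = -2.
Column maxima: Wide → 9, Body → 9, T → 6; minimax = 6.
-2 ≠ 6, so there is no saddle point; optimal play is mixed.
Wide is strictly dominated by T (it gives the server strictly more in every row), so the receiver never plays it.
On the remaining 2×2 (Forehand, Backhand vs Body, T):
Let the server play Forehand with probability p. Expected payoff against Body: 9p + (-2)(1−p) = 11p − 2; against T: (-3)p + 6(1−p) = −9p + 6.
Setting these equal: 11p − 2 = −9p + 6 ⇒ 20p = 8 ⇒ p = 2/5, and the value is (11)·(2/5) − 2 = 12/5.
For the receiver: with q = P(Body), equating Forehand's and Backhand's payoffs gives 12q − 3 = −8q + 6 ⇒ q = 9/20.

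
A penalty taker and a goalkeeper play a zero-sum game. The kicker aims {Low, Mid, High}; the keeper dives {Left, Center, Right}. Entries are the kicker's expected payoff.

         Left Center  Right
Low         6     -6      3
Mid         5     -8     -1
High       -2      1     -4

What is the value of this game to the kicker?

-3/2

Row minima: Low → -6, Mid → -8, High → -4; maximin = -4.
Column maxima: Left → 6, Center → 1, Right → 3; minimax = 1.
-4 ≠ 1, so there is no saddle point; optimal play is mixed.
Mid is strictly dominated by Low, so the kicker never plays it.
Left is strictly dominated by Right (it gives the kicker strictly more in every row), so the keeper never plays it.
On the remaining 2×2 (Low, High vs Center, Right):
Let the kicker play Low with probability p. Expected payoff against Center: (-6)p + 1(1−p) = −7p + 1; against Right: 3p + (-4)(1−p) = 7p − 4.
Setting these equal: −7p + 1 = 7p − 4 ⇒ −14p = -5 ⇒ p = 5/14, and the value is (-7)·(5/14) + 1 = -3/2.
For the keeper: with q = P(Center), equating Low's and High's payoffs gives −9q + 3 = 5q − 4 ⇒ q = 1/2.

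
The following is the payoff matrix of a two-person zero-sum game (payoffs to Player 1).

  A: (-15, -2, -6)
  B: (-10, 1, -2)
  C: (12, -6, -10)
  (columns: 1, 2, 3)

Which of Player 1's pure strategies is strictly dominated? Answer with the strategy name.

B gives a strictly higher payoff than A against every column: -10 > -15, 1 > -2, -2 > -6.
So A is strictly dominated and Player 1 never plays it.

A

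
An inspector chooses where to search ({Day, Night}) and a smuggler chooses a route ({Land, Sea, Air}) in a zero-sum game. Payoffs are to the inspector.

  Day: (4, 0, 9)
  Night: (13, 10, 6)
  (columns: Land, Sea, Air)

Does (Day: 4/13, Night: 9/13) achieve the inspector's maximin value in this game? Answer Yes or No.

Against Land this mix gives (4/13)·4 + (9/13)·13 = 133/13.
Against Sea this mix gives (4/13)·0 + (9/13)·10 = 90/13.
Against Air this mix gives (4/13)·9 + (9/13)·6 = 90/13.
All of the smuggler's active replies (Sea, Air) yield 90/13, and no column does worse for the inspector. The mix makes the smuggler indifferent and guarantees 90/13, so it is optimal.

Yes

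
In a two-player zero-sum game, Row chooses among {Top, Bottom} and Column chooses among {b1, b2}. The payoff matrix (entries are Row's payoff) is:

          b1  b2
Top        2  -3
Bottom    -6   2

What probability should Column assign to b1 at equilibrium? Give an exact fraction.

Row minima: Top → -3, Bottom → -6; maximin = -3.
Column maxima: b1 → 2, b2 → 2; minimax = 2.
-3 ≠ 2, so there is no saddle point; optimal play is mixed.
Let Row play Top with probability p. Expected payoff against b1: 2p + (-6)(1−p) = 8p − 6; against b2: (-3)p + 2(1−p) = −5p + 2.
Setting these equal: 8p − 6 = −5p + 2 ⇒ 13p = 8 ⇒ p = 8/13, and the value is (8)·(8/13) − 6 = -14/13.
For Column: with q = P(b1), equating Top's and Bottom's payoffs gives 5q − 3 = −8q + 2 ⇒ q = 5/13.

5/13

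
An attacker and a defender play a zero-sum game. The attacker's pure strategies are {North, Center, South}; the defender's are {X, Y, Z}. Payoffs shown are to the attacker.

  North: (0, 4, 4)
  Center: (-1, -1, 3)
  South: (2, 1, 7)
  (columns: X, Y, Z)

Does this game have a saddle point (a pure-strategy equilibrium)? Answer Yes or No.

No

Row minima: North → 0, Center → -1, South → 1; maximin = 1.
Column maxima: X → 2, Y → 4, Z → 7; minimax = 2.
1 ≠ 2, so no pure-strategy equilibrium exists.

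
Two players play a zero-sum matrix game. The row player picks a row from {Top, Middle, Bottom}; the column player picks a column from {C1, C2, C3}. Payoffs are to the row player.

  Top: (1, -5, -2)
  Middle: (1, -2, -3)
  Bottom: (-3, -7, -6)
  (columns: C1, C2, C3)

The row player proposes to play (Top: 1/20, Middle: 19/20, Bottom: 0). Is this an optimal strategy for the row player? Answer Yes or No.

Against C1 this mix gives (1/20)·1 + (19/20)·1 = 1.
Against C2 this mix gives (1/20)·(-5) + (19/20)·(-2) = -43/20.
Against C3 this mix gives (1/20)·(-2) + (19/20)·(-3) = -59/20.
The column player will play C3, holding the row player to -59/20. Shifting weight toward the row that does better against C3 would raise this floor (the equalizing mix achieves -11/4 against both C3 and C2), so the proposed strategy is not optimal.

No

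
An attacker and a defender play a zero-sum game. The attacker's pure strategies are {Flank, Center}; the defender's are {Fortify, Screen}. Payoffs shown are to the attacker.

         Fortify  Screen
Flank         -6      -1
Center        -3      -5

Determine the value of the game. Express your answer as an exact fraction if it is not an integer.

-27/7

Row minima: Flank → -6, Center → -5; maximin = -5.
Column maxima: Fortify → -3, Screen → -1; minimax = -3.
-5 ≠ -3, so there is no saddle point; optimal play is mixed.
Let the attacker play Flank with probability p. Expected payoff against Fortify: (-6)p + (-3)(1−p) = −3p − 3; against Screen: (-1)p + (-5)(1−p) = 4p − 5.
Setting these equal: −3p − 3 = 4p − 5 ⇒ −7p = -2 ⇒ p = 2/7, and the value is (-3)·(2/7) − 3 = -27/7.
For the defender: with q = P(Fortify), equating Flank's and Center's payoffs gives −5q − 1 = 2q − 5 ⇒ q = 4/7.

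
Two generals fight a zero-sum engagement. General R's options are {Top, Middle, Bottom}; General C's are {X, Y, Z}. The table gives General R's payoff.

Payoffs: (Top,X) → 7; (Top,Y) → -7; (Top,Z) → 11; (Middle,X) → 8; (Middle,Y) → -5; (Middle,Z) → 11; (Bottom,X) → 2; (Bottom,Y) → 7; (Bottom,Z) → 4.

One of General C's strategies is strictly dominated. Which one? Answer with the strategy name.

X holds General R's payoff strictly below Z in every row: 7 < 11, 8 < 11, 2 < 4.
So Z is strictly dominated for General C.

Z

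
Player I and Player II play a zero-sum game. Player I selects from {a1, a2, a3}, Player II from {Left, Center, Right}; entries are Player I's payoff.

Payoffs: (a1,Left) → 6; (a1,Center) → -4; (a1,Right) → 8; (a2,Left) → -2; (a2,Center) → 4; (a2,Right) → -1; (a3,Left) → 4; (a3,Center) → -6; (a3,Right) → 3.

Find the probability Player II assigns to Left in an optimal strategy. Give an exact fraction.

Row minima: a1 → -4, a2 → -2, a3 → -6; maximin = -2.
Column maxima: Left → 6, Center → 4, Right → 8; minimax = 4.
-2 ≠ 4, so there is no saddle point; optimal play is mixed.
a3 is strictly dominated by a1, so Player I never plays it.
With a3 eliminated, Right is strictly dominated by Left (it gives Player I strictly more in every remaining row), so Player II never plays it.
On the remaining 2×2 (a1, a2 vs Left, Center):
Let Player I play a1 with probability p. Expected payoff against Left: 6p + (-2)(1−p) = 8p − 2; against Center: (-4)p + 4(1−p) = −8p + 4.
Setting these equal: 8p − 2 = −8p + 4 ⇒ 16p = 6 ⇒ p = 3/8, and the value is (8)·(3/8) − 2 = 1.
For Player II: with q = P(Left), equating a1's and a2's payoffs gives 10q − 4 = −6q + 4 ⇒ q = 1/2.

1/2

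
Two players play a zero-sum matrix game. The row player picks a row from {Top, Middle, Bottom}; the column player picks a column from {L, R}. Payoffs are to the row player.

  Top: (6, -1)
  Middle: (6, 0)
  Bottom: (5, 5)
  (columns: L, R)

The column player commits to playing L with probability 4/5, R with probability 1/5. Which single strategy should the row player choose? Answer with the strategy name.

Expected payoff of Top: (4/5)·6 + (1/5)·(-1) = 23/5.
Expected payoff of Middle: (4/5)·6 + (1/5)·0 = 24/5.
Expected payoff of Bottom: (4/5)·5 + (1/5)·5 = 5.
The largest is 5, so the row player's best response is Bottom.

Bottom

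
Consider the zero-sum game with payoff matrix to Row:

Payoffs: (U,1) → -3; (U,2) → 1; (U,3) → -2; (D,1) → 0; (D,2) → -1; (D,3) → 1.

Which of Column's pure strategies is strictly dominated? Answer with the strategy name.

3

1 holds Row's payoff strictly below 3 in every row: -3 < -2, 0 < 1.
So 3 is strictly dominated for Column.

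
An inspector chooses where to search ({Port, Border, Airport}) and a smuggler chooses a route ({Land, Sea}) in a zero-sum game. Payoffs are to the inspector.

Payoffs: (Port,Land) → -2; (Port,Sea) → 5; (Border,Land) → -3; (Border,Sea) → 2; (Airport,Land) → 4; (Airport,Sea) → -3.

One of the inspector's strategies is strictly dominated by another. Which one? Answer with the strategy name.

Border

Port gives a strictly higher payoff than Border against every column: -2 > -3, 5 > 2.
So Border is strictly dominated and the inspector never plays it.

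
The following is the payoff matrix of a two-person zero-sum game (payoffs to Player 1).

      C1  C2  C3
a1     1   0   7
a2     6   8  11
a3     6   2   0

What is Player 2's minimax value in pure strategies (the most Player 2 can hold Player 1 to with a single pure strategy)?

Column maxima: C1 → 6, C2 → 8, C3 → 11.
The smallest of these is 6.

6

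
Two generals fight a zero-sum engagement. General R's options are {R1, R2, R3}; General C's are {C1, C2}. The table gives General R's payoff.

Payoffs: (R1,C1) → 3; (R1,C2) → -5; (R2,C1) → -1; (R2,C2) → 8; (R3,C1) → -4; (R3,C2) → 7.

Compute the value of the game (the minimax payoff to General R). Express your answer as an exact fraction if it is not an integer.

19/17

Row minima: R1 → -5, R2 → -1, R3 → -4; maximin = -1.
Column maxima: C1 → 3, C2 → 8; minimax = 3.
-1 ≠ 3, so there is no saddle point; optimal play is mixed.
R3 is strictly dominated by R2, so General R never plays it.
On the remaining 2×2 (R1, R2 vs C1, C2):
Let General R play R1 with probability p. Expected payoff against C1: 3p + (-1)(1−p) = 4p − 1; against C2: (-5)p + 8(1−p) = −13p + 8.
Setting these equal: 4p − 1 = −13p + 8 ⇒ 17p = 9 ⇒ p = 9/17, and the value is (4)·(9/17) − 1 = 19/17.
For General C: with q = P(C1), equating R1's and R2's payoffs gives 8q − 5 = −9q + 8 ⇒ q = 13/17.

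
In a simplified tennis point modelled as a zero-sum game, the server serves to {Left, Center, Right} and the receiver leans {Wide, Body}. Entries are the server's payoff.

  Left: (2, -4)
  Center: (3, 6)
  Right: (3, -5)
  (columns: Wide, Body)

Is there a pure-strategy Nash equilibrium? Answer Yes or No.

Row minima: Left → -4, Center → 3, Right → -5; maximin = 3.
Column maxima: Wide → 3, Body → 6; minimax = 3.
maximin = minimax = 3, so a saddle point exists.

Yes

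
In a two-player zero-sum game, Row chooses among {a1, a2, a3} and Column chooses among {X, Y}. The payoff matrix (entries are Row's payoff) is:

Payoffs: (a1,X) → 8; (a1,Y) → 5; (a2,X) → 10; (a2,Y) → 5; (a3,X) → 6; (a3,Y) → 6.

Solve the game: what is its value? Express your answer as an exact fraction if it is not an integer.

Row minima: a1 → 5, a2 → 5, a3 → 6; maximin = 6.
Column maxima: X → 10, Y → 6; minimax = 6.
Since maximin = minimax = 6, there is a saddle point and the value is 6.

6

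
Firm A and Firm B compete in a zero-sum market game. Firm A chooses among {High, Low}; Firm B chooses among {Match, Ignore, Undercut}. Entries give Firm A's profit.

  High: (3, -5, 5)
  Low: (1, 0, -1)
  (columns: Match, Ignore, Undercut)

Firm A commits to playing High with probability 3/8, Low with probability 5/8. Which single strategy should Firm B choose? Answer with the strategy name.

If Firm B plays Match, Firm A's expected payoff is (3/8)·3 + (5/8)·1 = 7/4.
If Firm B plays Ignore, Firm A's expected payoff is (3/8)·(-5) + (5/8)·0 = -15/8.
If Firm B plays Undercut, Firm A's expected payoff is (3/8)·5 + (5/8)·(-1) = 5/4.
Firm B minimizes Firm A's payoff; the smallest is -15/8, so the best response is Ignore.

Ignore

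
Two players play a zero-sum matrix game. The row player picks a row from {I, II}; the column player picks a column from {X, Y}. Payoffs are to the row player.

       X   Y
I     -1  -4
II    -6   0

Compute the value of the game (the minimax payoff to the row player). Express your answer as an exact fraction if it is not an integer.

Row minima: I → -4, II → -6; maximin = -4.
Column maxima: X → -1, Y → 0; minimax = -1.
-4 ≠ -1, so there is no saddle point; optimal play is mixed.
Let the row player play I with probability p. Expected payoff against X: (-1)p + (-6)(1−p) = 5p − 6; against Y: (-4)p + 0(1−p) = −4p.
Setting these equal: 5p − 6 = −4p ⇒ 9p = 6 ⇒ p = 2/3, and the value is (5)·(2/3) − 6 = -8/3.
For the column player: with q = P(X), equating I's and II's payoffs gives 3q − 4 = −6q ⇒ q = 4/9.

-8/3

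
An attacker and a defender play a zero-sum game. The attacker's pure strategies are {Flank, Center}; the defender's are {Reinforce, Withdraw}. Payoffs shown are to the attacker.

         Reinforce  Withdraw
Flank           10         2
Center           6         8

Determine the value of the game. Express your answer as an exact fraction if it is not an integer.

Row minima: Flank → 2, Center → 6; maximin = 6.
Column maxima: Reinforce → 10, Withdraw → 8; minimax = 8.
6 ≠ 8, so there is no saddle point; optimal play is mixed.
Let the attacker play Flank with probability p. Expected payoff against Reinforce: 10p + 6(1−p) = 4p + 6; against Withdraw: 2p + 8(1−p) = −6p + 8.
Setting these equal: 4p + 6 = −6p + 8 ⇒ 10p = 2 ⇒ p = 1/5, and the value is (4)·(1/5) + 6 = 34/5.
For the defender: with q = P(Reinforce), equating Flank's and Center's payoffs gives 8q + 2 = −2q + 8 ⇒ q = 3/5.

34/5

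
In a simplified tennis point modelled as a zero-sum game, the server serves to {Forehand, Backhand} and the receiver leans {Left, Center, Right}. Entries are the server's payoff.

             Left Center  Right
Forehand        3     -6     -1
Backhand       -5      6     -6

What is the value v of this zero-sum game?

-42/17

Row minima: Forehand → -6, Backhand → -6; maximin = -6.
Column maxima: Left → 3, Center → 6, Right → -1; minimax = -1.
-6 ≠ -1, so there is no saddle point; optimal play is mixed.
Left is strictly dominated by Right (it gives the server strictly more in every row), so the receiver never plays it.
On the remaining 2×2 (Forehand, Backhand vs Center, Right):
Let the server play Forehand with probability p. Expected payoff against Center: (-6)p + 6(1−p) = −12p + 6; against Right: (-1)p + (-6)(1−p) = 5p − 6.
Setting these equal: −12p + 6 = 5p − 6 ⇒ −17p = -12 ⇒ p = 12/17, and the value is (-12)·(12/17) + 6 = -42/17.
For the receiver: with q = P(Center), equating Forehand's and Backhand's payoffs gives −5q − 1 = 12q − 6 ⇒ q = 5/17.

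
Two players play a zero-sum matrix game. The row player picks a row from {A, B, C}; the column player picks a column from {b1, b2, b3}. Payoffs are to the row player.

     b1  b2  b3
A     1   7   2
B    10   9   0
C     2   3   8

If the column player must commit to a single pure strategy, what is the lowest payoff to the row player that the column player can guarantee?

8

Column maxima: b1 → 10, b2 → 9, b3 → 8.
The smallest of these is 8.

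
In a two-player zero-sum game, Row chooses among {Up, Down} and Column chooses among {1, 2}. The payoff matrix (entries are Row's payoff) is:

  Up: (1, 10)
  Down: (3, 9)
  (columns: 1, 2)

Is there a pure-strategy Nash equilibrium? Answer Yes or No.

Row minima: Up → 1, Down → 3; maximin = 3.
Column maxima: 1 → 3, 2 → 10; minimax = 3.
maximin = minimax = 3, so a saddle point exists.

Yes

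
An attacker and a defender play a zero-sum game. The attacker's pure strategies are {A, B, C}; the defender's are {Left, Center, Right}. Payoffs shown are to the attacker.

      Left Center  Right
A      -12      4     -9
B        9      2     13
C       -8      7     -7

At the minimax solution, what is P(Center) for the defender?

17/22

Row minima: A → -12, B → 2, C → -8; maximin = 2.
Column maxima: Left → 9, Center → 7, Right → 13; minimax = 7.
2 ≠ 7, so there is no saddle point; optimal play is mixed.
A is strictly dominated by C, so the attacker never plays it.
Right is strictly dominated by Left (it gives the attacker strictly more in every row), so the defender never plays it.
On the remaining 2×2 (B, C vs Left, Center):
Let the attacker play B with probability p. Expected payoff against Left: 9p + (-8)(1−p) = 17p − 8; against Center: 2p + 7(1−p) = −5p + 7.
Setting these equal: 17p − 8 = −5p + 7 ⇒ 22p = 15 ⇒ p = 15/22, and the value is (17)·(15/22) − 8 = 79/22.
For the defender: with q = P(Left), equating B's and C's payoffs gives 7q + 2 = −15q + 7 ⇒ q = 5/22.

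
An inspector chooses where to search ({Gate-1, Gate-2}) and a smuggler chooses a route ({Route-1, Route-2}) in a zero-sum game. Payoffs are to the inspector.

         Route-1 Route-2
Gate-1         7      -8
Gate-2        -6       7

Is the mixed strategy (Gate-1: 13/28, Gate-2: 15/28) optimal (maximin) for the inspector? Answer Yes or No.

Against Route-1 this mix gives (13/28)·7 + (15/28)·(-6) = 1/28.
Against Route-2 this mix gives (13/28)·(-8) + (15/28)·7 = 1/28.
All of the smuggler's active replies (Route-1, Route-2) yield 1/28, and no column does worse for the inspector. The mix makes the smuggler indifferent and guarantees 1/28, so it is optimal.

Yes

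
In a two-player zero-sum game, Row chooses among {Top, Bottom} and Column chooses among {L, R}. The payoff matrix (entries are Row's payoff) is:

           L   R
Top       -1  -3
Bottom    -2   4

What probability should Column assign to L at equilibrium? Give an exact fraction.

Row minima: Top → -3, Bottom → -2; maximin = -2.
Column maxima: L → -1, R → 4; minimax = -1.
-2 ≠ -1, so there is no saddle point; optimal play is mixed.
Let Row play Top with probability p. Expected payoff against L: (-1)p + (-2)(1−p) = p − 2; against R: (-3)p + 4(1−p) = −7p + 4.
Setting these equal: p − 2 = −7p + 4 ⇒ 8p = 6 ⇒ p = 3/4, and the value is (1)·(3/4) − 2 = -5/4.
For Column: with q = P(L), equating Top's and Bottom's payoffs gives 2q − 3 = −6q + 4 ⇒ q = 7/8.

7/8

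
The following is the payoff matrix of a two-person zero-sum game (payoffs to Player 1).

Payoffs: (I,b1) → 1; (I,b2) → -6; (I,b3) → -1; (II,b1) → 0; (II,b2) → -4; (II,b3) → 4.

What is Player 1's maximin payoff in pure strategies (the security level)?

-4

Row minima: I → -6, II → -4.
The best of these is -4.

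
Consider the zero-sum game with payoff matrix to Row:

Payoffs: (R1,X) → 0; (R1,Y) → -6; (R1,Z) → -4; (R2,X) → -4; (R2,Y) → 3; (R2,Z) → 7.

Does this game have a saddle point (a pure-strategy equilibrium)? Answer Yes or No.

No

Row minima: R1 → -6, R2 → -4; maximin = -4.
Column maxima: X → 0, Y → 3, Z → 7; minimax = 0.
-4 ≠ 0, so no pure-strategy equilibrium exists.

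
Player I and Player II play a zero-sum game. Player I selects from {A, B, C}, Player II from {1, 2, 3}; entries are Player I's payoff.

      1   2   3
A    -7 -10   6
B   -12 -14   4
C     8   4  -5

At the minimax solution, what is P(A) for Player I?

9/25

Row minima: A → -10, B → -14, C → -5; maximin = -5.
Column maxima: 1 → 8, 2 → 4, 3 → 6; minimax = 4.
-5 ≠ 4, so there is no saddle point; optimal play is mixed.
B is strictly dominated by A, so Player I never plays it.
1 is strictly dominated by 2 (it gives Player I strictly more in every row), so Player II never plays it.
On the remaining 2×2 (A, C vs 2, 3):
Let Player I play A with probability p. Expected payoff against 2: (-10)p + 4(1−p) = −14p + 4; against 3: 6p + (-5)(1−p) = 11p − 5.
Setting these equal: −14p + 4 = 11p − 5 ⇒ −25p = -9 ⇒ p = 9/25, and the value is (-14)·(9/25) + 4 = -26/25.
For Player II: with q = P(2), equating A's and C's payoffs gives −16q + 6 = 9q − 5 ⇒ q = 11/25.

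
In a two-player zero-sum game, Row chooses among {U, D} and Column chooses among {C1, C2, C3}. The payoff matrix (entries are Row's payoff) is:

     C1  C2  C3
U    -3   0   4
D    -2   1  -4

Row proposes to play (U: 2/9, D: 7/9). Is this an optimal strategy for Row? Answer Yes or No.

Against C1 this mix gives (2/9)·(-3) + (7/9)·(-2) = -20/9.
Against C2 this mix gives (2/9)·0 + (7/9)·1 = 7/9.
Against C3 this mix gives (2/9)·4 + (7/9)·(-4) = -20/9.
All of Column's active replies (C1, C3) yield -20/9, and no column does worse for Row. The mix makes Column indifferent and guarantees -20/9, so it is optimal.

Yes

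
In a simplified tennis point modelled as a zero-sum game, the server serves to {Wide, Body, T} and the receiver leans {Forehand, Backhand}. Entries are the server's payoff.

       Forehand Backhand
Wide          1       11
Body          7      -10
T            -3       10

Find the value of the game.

29/9

Row minima: Wide → 1, Body → -10, T → -3; maximin = 1.
Column maxima: Forehand → 7, Backhand → 11; minimax = 7.
1 ≠ 7, so there is no saddle point; optimal play is mixed.
T is strictly dominated by Wide, so the server never plays it.
On the remaining 2×2 (Wide, Body vs Forehand, Backhand):
Let the server play Wide with probability p. Expected payoff against Forehand: 1p + 7(1−p) = −6p + 7; against Backhand: 11p + (-10)(1−p) = 21p − 10.
Setting these equal: −6p + 7 = 21p − 10 ⇒ −27p = -17 ⇒ p = 17/27, and the value is (-6)·(17/27) + 7 = 29/9.
For the receiver: with q = P(Forehand), equating Wide's and Body's payoffs gives −10q + 11 = 17q − 10 ⇒ q = 7/9.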